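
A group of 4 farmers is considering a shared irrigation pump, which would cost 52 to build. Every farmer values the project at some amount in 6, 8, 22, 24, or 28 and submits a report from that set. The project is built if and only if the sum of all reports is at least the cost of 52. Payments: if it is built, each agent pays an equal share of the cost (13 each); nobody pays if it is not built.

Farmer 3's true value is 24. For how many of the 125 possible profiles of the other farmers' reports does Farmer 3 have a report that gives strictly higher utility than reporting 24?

Others report (8, 8, 8): truth gives 0; report 28 gives 11 > 0. Violating.
Others report (6, 6, 6): truth gives 0; no alternative beats it.
Others report (6, 6, 8): truth gives 0; no alternative beats it.
(Checking all 125 profiles: 1 has a profitable deviation, 124 do not.)

1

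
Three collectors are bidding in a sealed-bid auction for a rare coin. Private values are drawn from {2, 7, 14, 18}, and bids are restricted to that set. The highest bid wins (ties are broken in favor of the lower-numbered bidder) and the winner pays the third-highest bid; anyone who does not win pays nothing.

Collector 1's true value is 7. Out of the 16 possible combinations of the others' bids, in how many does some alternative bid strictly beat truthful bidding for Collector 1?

Others bid (2, 14): truth gives 0; bid 14 gives 5 > 0. Violating.
Others bid (2, 18): truth gives 0; bid 18 gives 5 > 0. Violating.
Others bid (14, 2): truth gives 0; bid 14 gives 5 > 0. Violating.
Others bid (18, 2): truth gives 0; bid 18 gives 5 > 0. Violating.
Others bid (2, 2): truth gives 5; no alternative beats it.
Others bid (2, 7): truth gives 5; no alternative beats it.
(Checking all 16 profiles: 4 have a profitable deviation, 12 do not.)

4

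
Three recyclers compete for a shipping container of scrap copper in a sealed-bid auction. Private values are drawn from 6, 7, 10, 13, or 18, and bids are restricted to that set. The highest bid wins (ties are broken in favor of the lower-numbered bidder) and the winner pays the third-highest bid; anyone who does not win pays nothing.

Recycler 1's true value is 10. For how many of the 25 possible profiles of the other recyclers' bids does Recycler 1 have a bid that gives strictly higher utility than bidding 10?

Others bid (6, 13): truth gives 0; bid 13 gives 4 > 0. Violating.
Others bid (6, 18): truth gives 0; bid 18 gives 4 > 0. Violating.
Others bid (7, 13): truth gives 0; bid 13 gives 3 > 0. Violating.
Others bid (7, 18): truth gives 0; bid 18 gives 3 > 0. Violating.
Others bid (6, 6): truth gives 4; no alternative beats it.
Others bid (6, 7): truth gives 4; no alternative beats it.
(Checking all 25 profiles: 8 have a profitable deviation, 17 do not.)

8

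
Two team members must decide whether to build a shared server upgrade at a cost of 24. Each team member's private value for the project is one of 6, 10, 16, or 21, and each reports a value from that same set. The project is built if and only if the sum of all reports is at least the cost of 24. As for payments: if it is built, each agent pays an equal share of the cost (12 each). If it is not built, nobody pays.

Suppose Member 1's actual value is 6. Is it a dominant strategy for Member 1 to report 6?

Check each profile of the others' reports and compare truth against every alternative report.
Others report (16): truth gives 0, best alternative gives -6.
Others report (21): truth gives -6, best alternative gives -6.
Others report (6): truth gives 0, best alternative gives 0.
Others report (10): truth gives 0, best alternative gives 0.
In every case the truthful report is at least as good as any alternative, so it is a dominant strategy.

Yes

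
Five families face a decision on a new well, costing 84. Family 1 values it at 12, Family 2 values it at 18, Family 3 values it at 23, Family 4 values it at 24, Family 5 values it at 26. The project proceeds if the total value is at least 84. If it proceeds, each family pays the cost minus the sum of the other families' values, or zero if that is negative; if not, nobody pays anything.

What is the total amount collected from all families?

16

Total value 103 ≥ cost 84, so it is built.
Family 1: others sum to 91; max(0, 84 - 91) = 0.
Family 2: others sum to 85; max(0, 84 - 85) = 0.
Family 3: others sum to 80; max(0, 84 - 80) = 4.
Family 4: others sum to 79; max(0, 84 - 79) = 5.
Family 5: others sum to 77; max(0, 84 - 77) = 7.
Total collected = 0 + 0 + 4 + 5 + 7 = 16.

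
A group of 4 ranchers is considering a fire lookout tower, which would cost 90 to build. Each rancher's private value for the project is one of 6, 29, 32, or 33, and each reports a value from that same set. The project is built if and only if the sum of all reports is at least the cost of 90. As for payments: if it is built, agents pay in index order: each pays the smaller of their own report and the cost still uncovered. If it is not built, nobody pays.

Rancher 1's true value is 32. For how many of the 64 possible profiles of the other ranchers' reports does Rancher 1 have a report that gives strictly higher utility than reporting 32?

Others report (6, 29, 29): truth gives 0; report 29 gives 3 > 0. Violating.
Others report (6, 29, 32): truth gives 0; report 29 gives 3 > 0. Violating.
Others report (6, 29, 33): truth gives 0; report 29 gives 3 > 0. Violating.
Others report (6, 32, 29): truth gives 0; report 29 gives 3 > 0. Violating.
Others report (6, 6, 6): truth gives 0; no alternative beats it.
Others report (6, 6, 29): truth gives 0; no alternative beats it.
(Checking all 64 profiles: 54 have a profitable deviation, 10 do not.)

54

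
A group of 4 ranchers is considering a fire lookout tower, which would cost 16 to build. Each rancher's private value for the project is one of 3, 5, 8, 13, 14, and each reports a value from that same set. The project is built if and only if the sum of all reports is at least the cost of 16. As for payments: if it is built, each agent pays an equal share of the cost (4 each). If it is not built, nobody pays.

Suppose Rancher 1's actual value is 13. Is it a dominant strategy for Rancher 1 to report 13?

Check each profile of the others' reports and compare truth against every alternative report.
Others report (3, 3, 3): truth gives 9, best alternative gives 9.
Others report (3, 3, 5): truth gives 9, best alternative gives 9.
Others report (3, 3, 8): truth gives 9, best alternative gives 9.
Others report (3, 3, 13): truth gives 9, best alternative gives 9.
Others report (3, 3, 14): truth gives 9, best alternative gives 9.
Others report (3, 5, 3): truth gives 9, best alternative gives 9.
(Remaining 119 profiles checked similarly; truth is weakly best in each.)
In every case the truthful report is at least as good as any alternative, so it is a dominant strategy.

Yes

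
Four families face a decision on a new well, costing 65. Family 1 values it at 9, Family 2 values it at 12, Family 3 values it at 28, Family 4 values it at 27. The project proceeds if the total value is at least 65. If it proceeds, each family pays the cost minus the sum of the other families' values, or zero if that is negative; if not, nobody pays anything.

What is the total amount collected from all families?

Total value 76 ≥ cost 65, so it is built.
Family 1: others sum to 67; max(0, 65 - 67) = 0.
Family 2: others sum to 64; max(0, 65 - 64) = 1.
Family 3: others sum to 48; max(0, 65 - 48) = 17.
Family 4: others sum to 49; max(0, 65 - 49) = 16.
Total collected = 0 + 1 + 17 + 16 = 34.

34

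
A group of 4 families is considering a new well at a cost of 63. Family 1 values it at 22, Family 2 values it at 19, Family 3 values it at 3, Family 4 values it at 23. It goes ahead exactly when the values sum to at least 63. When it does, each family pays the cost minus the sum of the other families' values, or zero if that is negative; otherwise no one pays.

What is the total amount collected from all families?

52

Total value 67 ≥ cost 63, so it is built.
Family 1: others sum to 45; max(0, 63 - 45) = 18.
Family 2: others sum to 48; max(0, 63 - 48) = 15.
Family 3: others sum to 64; max(0, 63 - 64) = 0.
Family 4: others sum to 44; max(0, 63 - 44) = 19.
Total collected = 18 + 15 + 0 + 19 = 52.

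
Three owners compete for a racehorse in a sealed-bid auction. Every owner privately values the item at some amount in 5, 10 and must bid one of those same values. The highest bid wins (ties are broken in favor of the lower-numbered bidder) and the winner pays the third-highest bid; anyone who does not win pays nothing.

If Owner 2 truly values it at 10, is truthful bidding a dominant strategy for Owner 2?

Yes

Check each profile of the others' bids and compare truth against every alternative bid.
Others bid (5, 5): truth gives 5, best alternative gives 0.
Others bid (5, 10): truth gives 5, best alternative gives 0.
Others bid (10, 5): truth gives 0, best alternative gives 0.
Others bid (10, 10): truth gives 0, best alternative gives 0.
In every case the truthful bid is at least as good as any alternative, so it is a dominant strategy.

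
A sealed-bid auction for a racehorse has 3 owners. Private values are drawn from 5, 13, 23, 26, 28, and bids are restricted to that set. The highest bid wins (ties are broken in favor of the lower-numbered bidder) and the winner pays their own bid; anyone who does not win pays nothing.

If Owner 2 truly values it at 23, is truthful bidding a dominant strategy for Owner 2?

Consider the case where Owner 1 bids 5 and Owner 3 bids 5.
Truthful bid 23: wins, pays 23, utility 23 - 23 = 0.
Bid 13 instead: wins, pays 13, utility 23 - 13 = 10.
Since 10 > 0, bidding 13 is strictly better here, so truthful bidding is not dominant.

No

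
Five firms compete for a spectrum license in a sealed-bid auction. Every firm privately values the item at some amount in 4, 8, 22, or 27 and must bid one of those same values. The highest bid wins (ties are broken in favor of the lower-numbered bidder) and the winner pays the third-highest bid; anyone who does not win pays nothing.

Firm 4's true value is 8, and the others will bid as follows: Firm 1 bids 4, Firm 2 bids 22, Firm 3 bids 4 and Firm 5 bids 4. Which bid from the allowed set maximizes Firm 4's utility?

27

Bid 4: loses, pays 0, utility 0.
Bid 8: loses, pays 0, utility 0.
Bid 22: loses, pays 0, utility 0.
Bid 27: wins, pays 4, utility 8 - 4 = 4.
The best choice is 27 with utility 4.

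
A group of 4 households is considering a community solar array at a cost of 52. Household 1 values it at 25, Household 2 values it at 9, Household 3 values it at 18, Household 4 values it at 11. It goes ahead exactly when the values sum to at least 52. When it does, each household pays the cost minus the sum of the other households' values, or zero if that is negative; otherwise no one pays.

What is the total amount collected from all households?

Total value 63 ≥ cost 52, so it is built.
Household 1: others sum to 38; max(0, 52 - 38) = 14.
Household 2: others sum to 54; max(0, 52 - 54) = 0.
Household 3: others sum to 45; max(0, 52 - 45) = 7.
Household 4: others sum to 52; max(0, 52 - 52) = 0.
Total collected = 14 + 0 + 7 + 0 = 21.

21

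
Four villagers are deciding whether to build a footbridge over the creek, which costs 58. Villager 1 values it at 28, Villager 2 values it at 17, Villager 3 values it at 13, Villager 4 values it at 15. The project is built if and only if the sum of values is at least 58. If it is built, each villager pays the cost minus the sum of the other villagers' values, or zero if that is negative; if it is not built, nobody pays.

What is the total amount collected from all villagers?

15

Total value 73 ≥ cost 58, so it is built.
Villager 1: others sum to 45; max(0, 58 - 45) = 13.
Villager 2: others sum to 56; max(0, 58 - 56) = 2.
Villager 3: others sum to 60; max(0, 58 - 60) = 0.
Villager 4: others sum to 58; max(0, 58 - 58) = 0.
Total collected = 13 + 2 + 0 + 0 = 15.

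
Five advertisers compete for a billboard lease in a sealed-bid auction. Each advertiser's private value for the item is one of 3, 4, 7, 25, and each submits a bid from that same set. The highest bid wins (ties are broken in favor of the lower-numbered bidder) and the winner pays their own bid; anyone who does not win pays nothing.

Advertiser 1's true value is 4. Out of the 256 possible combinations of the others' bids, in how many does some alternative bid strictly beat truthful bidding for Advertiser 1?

Others bid (3, 3, 3, 3): truth gives 0; bid 3 gives 1 > 0. Violating.
Others bid (3, 3, 3, 4): truth gives 0; no alternative beats it.
Others bid (3, 3, 3, 7): truth gives 0; no alternative beats it.
(Checking all 256 profiles: 1 has a profitable deviation, 255 do not.)

1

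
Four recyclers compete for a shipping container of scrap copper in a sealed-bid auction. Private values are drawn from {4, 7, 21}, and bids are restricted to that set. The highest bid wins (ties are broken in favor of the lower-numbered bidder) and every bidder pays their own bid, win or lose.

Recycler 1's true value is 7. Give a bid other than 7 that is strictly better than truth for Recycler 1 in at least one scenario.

Suppose Recycler 2 bids 4, Recycler 3 bids 4 and Recycler 4 bids 4.
Bid 7: wins, pays 7, utility 7 - 7 = 0.
Bid 4: wins, pays 4, utility 7 - 4 = 3.
So bidding 4 beats truth here (3 > 0).

4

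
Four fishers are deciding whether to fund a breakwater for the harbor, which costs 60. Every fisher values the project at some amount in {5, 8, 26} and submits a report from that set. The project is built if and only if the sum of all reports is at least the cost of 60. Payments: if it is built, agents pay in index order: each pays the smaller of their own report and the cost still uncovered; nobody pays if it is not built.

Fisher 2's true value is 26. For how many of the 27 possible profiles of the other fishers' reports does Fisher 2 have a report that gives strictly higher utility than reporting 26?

Others report (5, 26, 26): truth gives 0; report 5 gives 21 > 0. Violating.
Others report (8, 26, 26): truth gives 0; report 5 gives 21 > 0. Violating.
Others report (26, 5, 26): truth gives 0; report 5 gives 21 > 0. Violating.
Others report (26, 8, 26): truth gives 0; report 5 gives 21 > 0. Violating.
Others report (5, 5, 5): truth gives 0; no alternative beats it.
Others report (5, 5, 8): truth gives 0; no alternative beats it.
(Checking all 27 profiles: 7 have a profitable deviation, 20 do not.)

7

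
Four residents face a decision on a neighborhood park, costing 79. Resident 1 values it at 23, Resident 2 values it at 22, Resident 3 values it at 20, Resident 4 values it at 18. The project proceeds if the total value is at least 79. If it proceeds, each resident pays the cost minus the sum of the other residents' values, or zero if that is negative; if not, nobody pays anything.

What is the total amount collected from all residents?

Total value 83 ≥ cost 79, so it is built.
Resident 1: others sum to 60; max(0, 79 - 60) = 19.
Resident 2: others sum to 61; max(0, 79 - 61) = 18.
Resident 3: others sum to 63; max(0, 79 - 63) = 16.
Resident 4: others sum to 65; max(0, 79 - 65) = 14.
Total collected = 19 + 18 + 16 + 14 = 67.

67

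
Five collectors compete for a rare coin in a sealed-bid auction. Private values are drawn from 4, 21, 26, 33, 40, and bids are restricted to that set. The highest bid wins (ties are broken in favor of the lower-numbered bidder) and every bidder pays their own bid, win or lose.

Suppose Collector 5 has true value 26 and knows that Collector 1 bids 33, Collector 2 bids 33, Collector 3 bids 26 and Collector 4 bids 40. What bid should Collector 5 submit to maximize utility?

4

Bid 4: loses but pays 4, utility -4.
Bid 21: loses but pays 21, utility -21.
Bid 26: loses but pays 26, utility -26.
Bid 33: loses but pays 33, utility -33.
Bid 40: loses but pays 40, utility -40.
The best choice is 4 with utility -4.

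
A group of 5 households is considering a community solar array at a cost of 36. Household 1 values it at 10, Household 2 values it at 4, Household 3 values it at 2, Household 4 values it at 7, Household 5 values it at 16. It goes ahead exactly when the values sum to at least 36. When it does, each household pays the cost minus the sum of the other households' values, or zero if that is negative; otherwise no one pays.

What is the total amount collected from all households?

Total value 39 ≥ cost 36, so it is built.
Household 1: others sum to 29; max(0, 36 - 29) = 7.
Household 2: others sum to 35; max(0, 36 - 35) = 1.
Household 3: others sum to 37; max(0, 36 - 37) = 0.
Household 4: others sum to 32; max(0, 36 - 32) = 4.
Household 5: others sum to 23; max(0, 36 - 23) = 13.
Total collected = 7 + 1 + 0 + 4 + 13 = 25.

25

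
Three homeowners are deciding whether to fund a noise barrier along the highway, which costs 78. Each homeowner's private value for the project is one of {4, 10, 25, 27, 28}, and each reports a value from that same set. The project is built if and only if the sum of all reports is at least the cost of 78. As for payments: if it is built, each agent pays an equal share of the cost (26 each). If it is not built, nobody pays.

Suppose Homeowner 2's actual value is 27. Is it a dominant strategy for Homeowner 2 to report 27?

Consider the case where Homeowner 1 reports 25 and Homeowner 3 reports 25.
Truthful report 27: project not built, utility 0.
Report 28 instead: project built, pays 26, utility 27 - 26 = 1.
Since 1 > 0, reporting 28 is strictly better here, so truthful reporting is not dominant.

No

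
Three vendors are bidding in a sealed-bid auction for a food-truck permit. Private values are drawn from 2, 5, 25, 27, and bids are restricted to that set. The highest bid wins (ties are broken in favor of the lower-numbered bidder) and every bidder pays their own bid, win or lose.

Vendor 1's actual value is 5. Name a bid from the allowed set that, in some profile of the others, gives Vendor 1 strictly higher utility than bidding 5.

2

Suppose Vendor 2 bids 2 and Vendor 3 bids 2.
Bid 5: wins, pays 5, utility 5 - 5 = 0.
Bid 2: wins, pays 2, utility 5 - 2 = 3.
So bidding 2 beats truth here (3 > 0).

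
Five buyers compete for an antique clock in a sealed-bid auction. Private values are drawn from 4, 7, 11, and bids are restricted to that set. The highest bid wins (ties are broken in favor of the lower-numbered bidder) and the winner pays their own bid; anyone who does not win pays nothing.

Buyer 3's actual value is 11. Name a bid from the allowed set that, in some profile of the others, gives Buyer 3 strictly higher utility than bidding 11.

7

Suppose Buyer 1 bids 4, Buyer 2 bids 4, Buyer 4 bids 4 and Buyer 5 bids 4.
Bid 11: wins, pays 11, utility 11 - 11 = 0.
Bid 7: wins, pays 7, utility 11 - 7 = 4.
So bidding 7 beats truth here (4 > 0).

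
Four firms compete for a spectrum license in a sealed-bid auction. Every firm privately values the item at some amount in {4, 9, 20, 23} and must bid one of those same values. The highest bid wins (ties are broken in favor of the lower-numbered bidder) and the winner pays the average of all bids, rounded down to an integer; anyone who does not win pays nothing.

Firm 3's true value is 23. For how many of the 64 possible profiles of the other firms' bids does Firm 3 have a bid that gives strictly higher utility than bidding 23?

Others bid (4, 4, 4): truth gives 15; bid 9 gives 18 > 15. Violating.
Others bid (4, 4, 9): truth gives 13; bid 9 gives 17 > 13. Violating.
Others bid (4, 9, 4): truth gives 13; bid 20 gives 14 > 13. Violating.
Others bid (4, 9, 9): truth gives 12; bid 20 gives 13 > 12. Violating.
Others bid (4, 4, 20): truth gives 11; no alternative beats it.
Others bid (4, 4, 23): truth gives 10; no alternative beats it.
(Checking all 64 profiles: 11 have a profitable deviation, 53 do not.)

11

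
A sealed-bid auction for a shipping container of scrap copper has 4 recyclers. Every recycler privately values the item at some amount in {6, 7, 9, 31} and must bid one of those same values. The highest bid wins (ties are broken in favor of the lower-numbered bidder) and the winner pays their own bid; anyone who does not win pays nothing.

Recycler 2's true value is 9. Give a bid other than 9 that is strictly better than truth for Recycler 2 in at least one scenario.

Suppose Recycler 1 bids 6, Recycler 3 bids 6 and Recycler 4 bids 6.
Bid 9: wins, pays 9, utility 9 - 9 = 0.
Bid 7: wins, pays 7, utility 9 - 7 = 2.
So bidding 7 beats truth here (2 > 0).

7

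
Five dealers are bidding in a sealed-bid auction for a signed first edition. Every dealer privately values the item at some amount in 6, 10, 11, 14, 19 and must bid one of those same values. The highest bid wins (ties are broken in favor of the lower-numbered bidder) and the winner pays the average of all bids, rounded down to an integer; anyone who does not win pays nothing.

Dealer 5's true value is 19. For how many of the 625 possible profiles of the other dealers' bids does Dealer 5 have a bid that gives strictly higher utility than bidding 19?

Others bid (6, 6, 6, 6): truth gives 11; bid 10 gives 13 > 11. Violating.
Others bid (6, 6, 6, 10): truth gives 10; bid 11 gives 12 > 10. Violating.
Others bid (6, 6, 6, 11): truth gives 10; bid 14 gives 11 > 10. Violating.
Others bid (6, 6, 10, 6): truth gives 10; bid 11 gives 12 > 10. Violating.
Others bid (6, 6, 6, 14): truth gives 9; no alternative beats it.
Others bid (6, 6, 6, 19): truth gives 0; no alternative beats it.
(Checking all 625 profiles: 81 have a profitable deviation, 544 do not.)

81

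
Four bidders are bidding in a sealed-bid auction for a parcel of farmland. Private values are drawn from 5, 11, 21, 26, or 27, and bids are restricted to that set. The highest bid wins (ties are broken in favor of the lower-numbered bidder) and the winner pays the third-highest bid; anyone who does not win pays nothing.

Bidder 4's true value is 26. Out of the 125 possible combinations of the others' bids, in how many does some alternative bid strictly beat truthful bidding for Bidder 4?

Others bid (5, 5, 26): truth gives 0; bid 27 gives 21 > 0. Violating.
Others bid (5, 11, 26): truth gives 0; bid 27 gives 15 > 0. Violating.
Others bid (5, 21, 26): truth gives 0; bid 27 gives 5 > 0. Violating.
Others bid (5, 26, 5): truth gives 0; bid 27 gives 21 > 0. Violating.
Others bid (5, 5, 5): truth gives 21; no alternative beats it.
Others bid (5, 5, 11): truth gives 21; no alternative beats it.
(Checking all 125 profiles: 27 have a profitable deviation, 98 do not.)

27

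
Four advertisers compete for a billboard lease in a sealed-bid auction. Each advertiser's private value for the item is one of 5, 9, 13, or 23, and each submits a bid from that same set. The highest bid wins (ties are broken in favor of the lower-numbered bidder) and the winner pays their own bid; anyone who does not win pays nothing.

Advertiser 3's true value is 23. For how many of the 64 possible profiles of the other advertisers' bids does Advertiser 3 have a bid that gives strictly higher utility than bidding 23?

Others bid (5, 5, 5): truth gives 0; bid 9 gives 14 > 0. Violating.
Others bid (5, 5, 9): truth gives 0; bid 9 gives 14 > 0. Violating.
Others bid (5, 5, 13): truth gives 0; bid 13 gives 10 > 0. Violating.
Others bid (5, 9, 5): truth gives 0; bid 13 gives 10 > 0. Violating.
Others bid (5, 5, 23): truth gives 0; no alternative beats it.
Others bid (5, 9, 23): truth gives 0; no alternative beats it.
(Checking all 64 profiles: 12 have a profitable deviation, 52 do not.)

12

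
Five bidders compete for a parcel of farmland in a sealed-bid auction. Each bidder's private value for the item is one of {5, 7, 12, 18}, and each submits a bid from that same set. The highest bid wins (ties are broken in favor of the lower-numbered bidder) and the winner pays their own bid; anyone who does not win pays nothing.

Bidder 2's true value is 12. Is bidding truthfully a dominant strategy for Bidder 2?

No

Consider the case where Bidder 1 bids 5, Bidder 3 bids 5, Bidder 4 bids 5 and Bidder 5 bids 5.
Truthful bid 12: wins, pays 12, utility 12 - 12 = 0.
Bid 7 instead: wins, pays 7, utility 12 - 7 = 5.
Since 5 > 0, bidding 7 is strictly better here, so truthful bidding is not dominant.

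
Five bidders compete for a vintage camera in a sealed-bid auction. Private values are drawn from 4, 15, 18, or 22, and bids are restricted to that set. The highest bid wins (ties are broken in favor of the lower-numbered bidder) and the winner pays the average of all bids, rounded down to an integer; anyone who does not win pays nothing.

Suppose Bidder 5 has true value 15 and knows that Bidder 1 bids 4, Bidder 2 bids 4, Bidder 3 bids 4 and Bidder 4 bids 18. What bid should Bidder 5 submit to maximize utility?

Bid 4: loses, pays 0, utility 0.
Bid 15: loses, pays 0, utility 0.
Bid 18: loses, pays 0, utility 0.
Bid 22: wins, pays 10, utility 15 - 10 = 5.
The best choice is 22 with utility 5.

22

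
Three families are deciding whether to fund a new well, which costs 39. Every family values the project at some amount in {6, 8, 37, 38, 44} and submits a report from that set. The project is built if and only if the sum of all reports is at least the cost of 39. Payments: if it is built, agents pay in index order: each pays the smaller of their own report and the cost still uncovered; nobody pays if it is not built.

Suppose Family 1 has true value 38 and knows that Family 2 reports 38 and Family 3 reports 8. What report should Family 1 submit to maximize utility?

6

Report 6: project built, pays 6, utility 38 - 6 = 32.
Report 8: project built, pays 8, utility 38 - 8 = 30.
Report 37: project built, pays 37, utility 38 - 37 = 1.
Report 38: project built, pays 38, utility 38 - 38 = 0.
Report 44: project built, pays 39, utility 38 - 39 = -1.
The best choice is 6 with utility 32.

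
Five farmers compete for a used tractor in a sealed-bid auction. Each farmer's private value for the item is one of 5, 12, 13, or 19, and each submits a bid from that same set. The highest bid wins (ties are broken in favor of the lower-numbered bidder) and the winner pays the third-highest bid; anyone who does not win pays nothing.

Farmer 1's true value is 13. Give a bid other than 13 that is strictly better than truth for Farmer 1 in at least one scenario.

Suppose Farmer 2 bids 5, Farmer 3 bids 5, Farmer 4 bids 5 and Farmer 5 bids 19.
Bid 13: loses, pays 0, utility 0.
Bid 19: wins, pays 5, utility 13 - 5 = 8.
So bidding 19 beats truth here (8 > 0).

19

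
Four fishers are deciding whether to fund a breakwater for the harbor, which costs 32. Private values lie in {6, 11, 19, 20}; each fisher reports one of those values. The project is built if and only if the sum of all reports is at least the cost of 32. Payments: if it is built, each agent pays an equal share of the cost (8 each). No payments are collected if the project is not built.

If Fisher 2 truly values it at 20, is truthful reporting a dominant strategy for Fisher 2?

Check each profile of the others' reports and compare truth against every alternative report.
Others report (6, 6, 6): truth gives 12, best alternative gives 12.
Others report (6, 6, 11): truth gives 12, best alternative gives 12.
Others report (6, 6, 19): truth gives 12, best alternative gives 12.
Others report (6, 6, 20): truth gives 12, best alternative gives 12.
Others report (6, 11, 6): truth gives 12, best alternative gives 12.
Others report (6, 11, 11): truth gives 12, best alternative gives 12.
(Remaining 58 profiles checked similarly; truth is weakly best in each.)
In every case the truthful report is at least as good as any alternative, so it is a dominant strategy.

Yes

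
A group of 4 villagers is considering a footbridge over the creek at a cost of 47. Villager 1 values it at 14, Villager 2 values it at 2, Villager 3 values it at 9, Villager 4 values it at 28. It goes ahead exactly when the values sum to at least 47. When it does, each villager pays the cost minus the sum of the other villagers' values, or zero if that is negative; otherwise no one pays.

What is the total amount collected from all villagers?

Total value 53 ≥ cost 47, so it is built.
Villager 1: others sum to 39; max(0, 47 - 39) = 8.
Villager 2: others sum to 51; max(0, 47 - 51) = 0.
Villager 3: others sum to 44; max(0, 47 - 44) = 3.
Villager 4: others sum to 25; max(0, 47 - 25) = 22.
Total collected = 8 + 0 + 3 + 22 = 33.

33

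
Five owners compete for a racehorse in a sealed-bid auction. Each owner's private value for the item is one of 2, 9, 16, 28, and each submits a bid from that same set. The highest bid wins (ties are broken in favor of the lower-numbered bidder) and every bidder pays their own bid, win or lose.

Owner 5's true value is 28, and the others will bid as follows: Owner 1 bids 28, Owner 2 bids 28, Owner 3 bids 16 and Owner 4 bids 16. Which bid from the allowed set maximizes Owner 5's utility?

2

Bid 2: loses but pays 2, utility -2.
Bid 9: loses but pays 9, utility -9.
Bid 16: loses but pays 16, utility -16.
Bid 28: loses but pays 28, utility -28.
The best choice is 2 with utility -2.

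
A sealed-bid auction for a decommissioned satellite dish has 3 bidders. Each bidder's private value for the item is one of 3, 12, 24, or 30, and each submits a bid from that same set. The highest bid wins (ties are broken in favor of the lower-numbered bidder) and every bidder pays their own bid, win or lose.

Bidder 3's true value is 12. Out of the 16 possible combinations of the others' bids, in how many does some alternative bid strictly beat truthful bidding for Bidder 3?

Others bid (3, 12): truth gives -12; bid 3 gives -3 > -12. Violating.
Others bid (3, 24): truth gives -12; bid 3 gives -3 > -12. Violating.
Others bid (3, 30): truth gives -12; bid 3 gives -3 > -12. Violating.
Others bid (12, 3): truth gives -12; bid 3 gives -3 > -12. Violating.
Others bid (3, 3): truth gives 0; no alternative beats it.
(Checking all 16 profiles: 15 have a profitable deviation, 1 does not.)

15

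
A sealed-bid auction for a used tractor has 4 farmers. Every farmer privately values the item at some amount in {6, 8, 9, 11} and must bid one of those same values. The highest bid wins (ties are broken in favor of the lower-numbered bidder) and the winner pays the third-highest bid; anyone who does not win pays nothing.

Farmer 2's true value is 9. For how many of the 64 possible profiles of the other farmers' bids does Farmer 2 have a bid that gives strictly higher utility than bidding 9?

Others bid (6, 6, 11): truth gives 0; bid 11 gives 3 > 0. Violating.
Others bid (6, 8, 11): truth gives 0; bid 11 gives 1 > 0. Violating.
Others bid (6, 11, 6): truth gives 0; bid 11 gives 3 > 0. Violating.
Others bid (6, 11, 8): truth gives 0; bid 11 gives 1 > 0. Violating.
Others bid (6, 6, 6): truth gives 3; no alternative beats it.
Others bid (6, 6, 8): truth gives 3; no alternative beats it.
(Checking all 64 profiles: 12 have a profitable deviation, 52 do not.)

12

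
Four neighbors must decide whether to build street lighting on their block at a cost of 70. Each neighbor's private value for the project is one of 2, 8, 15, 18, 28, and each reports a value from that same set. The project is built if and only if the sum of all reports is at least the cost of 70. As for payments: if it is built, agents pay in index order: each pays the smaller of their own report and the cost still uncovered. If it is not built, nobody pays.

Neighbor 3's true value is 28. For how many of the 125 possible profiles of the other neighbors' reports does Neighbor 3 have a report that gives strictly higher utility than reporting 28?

31

Others report (2, 28, 28): truth gives 0; report 15 gives 13 > 0. Violating.
Others report (8, 18, 28): truth gives 0; report 18 gives 10 > 0. Violating.
Others report (8, 28, 18): truth gives 0; report 18 gives 10 > 0. Violating.
Others report (8, 28, 28): truth gives 0; report 8 gives 20 > 0. Violating.
Others report (2, 2, 2): truth gives 0; no alternative beats it.
Others report (2, 2, 8): truth gives 0; no alternative beats it.
(Checking all 125 profiles: 31 have a profitable deviation, 94 do not.)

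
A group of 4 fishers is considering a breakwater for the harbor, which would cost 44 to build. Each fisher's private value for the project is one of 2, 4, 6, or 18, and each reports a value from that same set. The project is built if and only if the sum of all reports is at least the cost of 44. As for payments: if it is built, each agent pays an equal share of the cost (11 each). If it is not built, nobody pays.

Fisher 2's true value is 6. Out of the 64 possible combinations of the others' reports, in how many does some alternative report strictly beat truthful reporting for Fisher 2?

Others report (2, 18, 18): truth gives -5; report 2 gives 0 > -5. Violating.
Others report (4, 18, 18): truth gives -5; report 2 gives 0 > -5. Violating.
Others report (18, 2, 18): truth gives -5; report 2 gives 0 > -5. Violating.
Others report (18, 4, 18): truth gives -5; report 2 gives 0 > -5. Violating.
Others report (2, 2, 2): truth gives 0; no alternative beats it.
Others report (2, 2, 4): truth gives 0; no alternative beats it.
(Checking all 64 profiles: 6 have a profitable deviation, 58 do not.)

6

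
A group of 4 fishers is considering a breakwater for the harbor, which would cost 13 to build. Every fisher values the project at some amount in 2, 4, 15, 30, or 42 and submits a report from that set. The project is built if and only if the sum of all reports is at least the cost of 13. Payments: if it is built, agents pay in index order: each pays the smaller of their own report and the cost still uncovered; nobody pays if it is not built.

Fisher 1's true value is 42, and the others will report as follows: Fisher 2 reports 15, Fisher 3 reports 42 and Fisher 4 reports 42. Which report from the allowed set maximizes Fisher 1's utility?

Report 2: project built, pays 2, utility 42 - 2 = 40.
Report 4: project built, pays 4, utility 42 - 4 = 38.
Report 15: project built, pays 13, utility 42 - 13 = 29.
Report 30: project built, pays 13, utility 42 - 13 = 29.
Report 42: project built, pays 13, utility 42 - 13 = 29.
The best choice is 2 with utility 40.

2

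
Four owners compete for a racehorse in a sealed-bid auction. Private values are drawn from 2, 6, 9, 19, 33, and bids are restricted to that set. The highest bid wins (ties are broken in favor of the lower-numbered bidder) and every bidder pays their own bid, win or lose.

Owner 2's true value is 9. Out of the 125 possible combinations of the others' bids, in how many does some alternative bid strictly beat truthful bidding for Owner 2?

Others bid (2, 2, 2): truth gives 0; bid 6 gives 3 > 0. Violating.
Others bid (2, 2, 6): truth gives 0; bid 6 gives 3 > 0. Violating.
Others bid (2, 2, 19): truth gives -9; bid 2 gives -2 > -9. Violating.
Others bid (2, 2, 33): truth gives -9; bid 2 gives -2 > -9. Violating.
Others bid (2, 2, 9): truth gives 0; no alternative beats it.
Others bid (2, 6, 9): truth gives 0; no alternative beats it.
(Checking all 125 profiles: 111 have a profitable deviation, 14 do not.)

111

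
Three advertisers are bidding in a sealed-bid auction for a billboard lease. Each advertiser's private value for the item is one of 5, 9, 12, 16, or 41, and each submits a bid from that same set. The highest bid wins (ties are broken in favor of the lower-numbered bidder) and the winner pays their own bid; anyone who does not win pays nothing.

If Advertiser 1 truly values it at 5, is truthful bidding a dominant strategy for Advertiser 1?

Check each profile of the others' bids and compare truth against every alternative bid.
Others bid (5, 5): truth gives 0, best alternative gives -4.
Others bid (5, 9): truth gives 0, best alternative gives -4.
Others bid (9, 5): truth gives 0, best alternative gives -4.
Others bid (9, 9): truth gives 0, best alternative gives -4.
Others bid (5, 12): truth gives 0, best alternative gives 0.
Others bid (5, 16): truth gives 0, best alternative gives 0.
(Remaining 19 profiles checked similarly; truth is weakly best in each.)
In every case the truthful bid is at least as good as any alternative, so it is a dominant strategy.

Yes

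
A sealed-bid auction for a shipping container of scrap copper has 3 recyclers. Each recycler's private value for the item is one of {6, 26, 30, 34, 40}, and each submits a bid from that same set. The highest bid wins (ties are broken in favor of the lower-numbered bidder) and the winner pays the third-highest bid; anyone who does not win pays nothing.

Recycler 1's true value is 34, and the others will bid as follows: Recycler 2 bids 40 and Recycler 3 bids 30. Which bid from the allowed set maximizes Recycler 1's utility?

40

Bid 6: loses, pays 0, utility 0.
Bid 26: loses, pays 0, utility 0.
Bid 30: loses, pays 0, utility 0.
Bid 34: loses, pays 0, utility 0.
Bid 40: wins, pays 30, utility 34 - 30 = 4.
The best choice is 40 with utility 4.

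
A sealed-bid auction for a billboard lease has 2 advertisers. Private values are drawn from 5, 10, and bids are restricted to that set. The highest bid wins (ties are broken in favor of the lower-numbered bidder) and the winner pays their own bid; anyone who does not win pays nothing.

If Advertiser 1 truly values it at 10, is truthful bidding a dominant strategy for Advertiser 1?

Consider the case where Advertiser 2 bids 5.
Truthful bid 10: wins, pays 10, utility 10 - 10 = 0.
Bid 5 instead: wins, pays 5, utility 10 - 5 = 5.
Since 5 > 0, bidding 5 is strictly better here, so truthful bidding is not dominant.

No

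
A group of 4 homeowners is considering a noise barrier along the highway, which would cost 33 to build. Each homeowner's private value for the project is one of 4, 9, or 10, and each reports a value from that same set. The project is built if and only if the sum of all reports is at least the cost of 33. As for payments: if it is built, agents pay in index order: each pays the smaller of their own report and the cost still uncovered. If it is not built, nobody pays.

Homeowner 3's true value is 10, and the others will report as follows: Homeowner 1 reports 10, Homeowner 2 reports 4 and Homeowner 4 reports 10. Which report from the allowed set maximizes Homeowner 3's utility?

9

Report 4: project not built, utility 0.
Report 9: project built, pays 9, utility 10 - 9 = 1.
Report 10: project built, pays 10, utility 10 - 10 = 0.
The best choice is 9 with utility 1.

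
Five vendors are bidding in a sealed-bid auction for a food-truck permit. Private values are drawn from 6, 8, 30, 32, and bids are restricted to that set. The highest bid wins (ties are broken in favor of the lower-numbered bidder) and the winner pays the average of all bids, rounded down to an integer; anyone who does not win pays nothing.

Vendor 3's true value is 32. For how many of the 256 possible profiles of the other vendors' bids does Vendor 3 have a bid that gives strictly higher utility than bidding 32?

15

Others bid (6, 6, 6, 6): truth gives 21; bid 8 gives 26 > 21. Violating.
Others bid (6, 6, 6, 8): truth gives 21; bid 8 gives 26 > 21. Violating.
Others bid (6, 6, 6, 30): truth gives 16; bid 30 gives 17 > 16. Violating.
Others bid (6, 6, 8, 6): truth gives 21; bid 8 gives 26 > 21. Violating.
Others bid (6, 6, 6, 32): truth gives 16; no alternative beats it.
Others bid (6, 6, 8, 30): truth gives 16; no alternative beats it.
(Checking all 256 profiles: 15 have a profitable deviation, 241 do not.)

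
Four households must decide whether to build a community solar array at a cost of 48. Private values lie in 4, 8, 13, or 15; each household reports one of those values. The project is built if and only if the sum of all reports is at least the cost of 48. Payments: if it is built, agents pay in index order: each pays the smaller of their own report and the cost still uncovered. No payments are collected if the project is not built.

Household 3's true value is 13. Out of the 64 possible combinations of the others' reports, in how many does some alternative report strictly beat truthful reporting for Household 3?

7

Others report (13, 13, 15): truth gives 0; report 8 gives 5 > 0. Violating.
Others report (13, 15, 13): truth gives 0; report 8 gives 5 > 0. Violating.
Others report (13, 15, 15): truth gives 0; report 8 gives 5 > 0. Violating.
Others report (15, 13, 13): truth gives 0; report 8 gives 5 > 0. Violating.
Others report (4, 4, 4): truth gives 0; no alternative beats it.
Others report (4, 4, 8): truth gives 0; no alternative beats it.
(Checking all 64 profiles: 7 have a profitable deviation, 57 do not.)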